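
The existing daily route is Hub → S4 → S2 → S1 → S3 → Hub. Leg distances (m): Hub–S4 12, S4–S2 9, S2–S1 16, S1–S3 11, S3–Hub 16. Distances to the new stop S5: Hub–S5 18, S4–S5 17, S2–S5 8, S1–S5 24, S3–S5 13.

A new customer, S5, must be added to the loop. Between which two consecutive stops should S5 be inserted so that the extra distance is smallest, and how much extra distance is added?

+15 m — insert S5 between S3 and Hub.

Insertion cost between consecutive stops i–j is d(i,S5) + d(S5,j) − d(i,j):
  between Hub and S4: 18 + 17 − 12 = 23
  between S4 and S2: 17 + 8 − 9 = 16
  between S2 and S1: 8 + 24 − 16 = 16
  between S1 and S3: 24 + 13 − 11 = 26
  between S3 and Hub: 13 + 18 − 16 = 15
Cheapest insertion is between S3 and Hub, adding 15.
New total = 64 + 15 = 79.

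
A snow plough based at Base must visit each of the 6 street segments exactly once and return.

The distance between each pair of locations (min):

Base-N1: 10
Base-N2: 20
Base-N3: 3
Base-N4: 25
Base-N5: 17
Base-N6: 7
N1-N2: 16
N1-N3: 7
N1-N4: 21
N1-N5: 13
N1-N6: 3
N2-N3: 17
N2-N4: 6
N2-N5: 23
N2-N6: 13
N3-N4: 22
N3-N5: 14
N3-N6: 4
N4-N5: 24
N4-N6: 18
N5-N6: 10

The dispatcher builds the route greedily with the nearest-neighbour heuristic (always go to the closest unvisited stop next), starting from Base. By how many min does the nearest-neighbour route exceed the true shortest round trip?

Excess over optimum: 4 min.

From Base: N3=3, N6=7, N1=10, N5=17, N2=20, N4=25 → choose N3 (3).
From N3: N6=4, N1=7, N5=14, N2=17, N4=22 → choose N6 (4).
From N6: N1=3, N5=10, N2=13, N4=18 → choose N1 (3).
From N1: N5=13, N2=16, N4=21 → choose N5 (13).
From N5: N2=23, N4=24 → choose N2 (23).
From N2: N4=6 → choose N4 (6).
NN route Base → N3 → N6 → N1 → N5 → N2 → N4 → Base costs 77.
Optimal: Base → N1 → N2 → N4 → N5 → N6 → N3 → Base costs 73 (by enumerating all 360 distinct tours).
Excess = 77 − 73 = 4.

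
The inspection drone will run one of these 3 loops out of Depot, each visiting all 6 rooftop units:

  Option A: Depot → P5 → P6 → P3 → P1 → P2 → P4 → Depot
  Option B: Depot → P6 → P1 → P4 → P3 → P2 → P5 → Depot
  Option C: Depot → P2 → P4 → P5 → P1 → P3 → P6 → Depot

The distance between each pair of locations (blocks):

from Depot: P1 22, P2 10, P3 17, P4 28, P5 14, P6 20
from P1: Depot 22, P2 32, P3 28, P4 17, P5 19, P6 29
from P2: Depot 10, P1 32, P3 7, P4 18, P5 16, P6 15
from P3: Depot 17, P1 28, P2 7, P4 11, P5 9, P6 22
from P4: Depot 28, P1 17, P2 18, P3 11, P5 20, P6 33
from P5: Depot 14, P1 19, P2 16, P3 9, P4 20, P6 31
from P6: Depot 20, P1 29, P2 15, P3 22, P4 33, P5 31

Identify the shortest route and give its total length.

Shortest is Option B, total 114 blocks.

Option A: 14 + 31 + 22 + 28 + 32 + 18 + 28 = 173
Option B: 20 + 29 + 17 + 11 + 7 + 16 + 14 = 114
Option C: 10 + 18 + 20 + 19 + 28 + 22 + 20 = 137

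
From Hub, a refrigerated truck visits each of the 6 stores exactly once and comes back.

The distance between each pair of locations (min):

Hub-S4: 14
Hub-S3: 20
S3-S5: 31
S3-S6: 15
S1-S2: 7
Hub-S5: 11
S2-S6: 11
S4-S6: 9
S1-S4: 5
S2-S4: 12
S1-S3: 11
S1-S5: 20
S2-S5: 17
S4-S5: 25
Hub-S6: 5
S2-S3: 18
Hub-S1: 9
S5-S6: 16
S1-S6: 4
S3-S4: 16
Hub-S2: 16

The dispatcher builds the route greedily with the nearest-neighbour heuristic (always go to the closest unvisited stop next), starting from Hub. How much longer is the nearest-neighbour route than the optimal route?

Hub: S6=5, S1=9, S5=11, S4=14, S2=16, S3=20 ⇒ S6
S6: S1=4, S4=9, S2=11, S3=15, S5=16 ⇒ S1
S1: S4=5, S2=7, S3=11, S5=20 ⇒ S4
S4: S2=12, S3=16, S5=25 ⇒ S2
S2: S5=17, S3=18 ⇒ S5
S5: S3=31 ⇒ S3
NN route Hub → S6 → S1 → S4 → S2 → S5 → S3 → Hub costs 94.
Optimal: Hub → S5 → S2 → S1 → S3 → S4 → S6 → Hub costs 76 (by enumerating all 360 distinct tours).
Excess = 94 − 76 = 18.

The nearest-neighbour route is 18 min longer than optimal.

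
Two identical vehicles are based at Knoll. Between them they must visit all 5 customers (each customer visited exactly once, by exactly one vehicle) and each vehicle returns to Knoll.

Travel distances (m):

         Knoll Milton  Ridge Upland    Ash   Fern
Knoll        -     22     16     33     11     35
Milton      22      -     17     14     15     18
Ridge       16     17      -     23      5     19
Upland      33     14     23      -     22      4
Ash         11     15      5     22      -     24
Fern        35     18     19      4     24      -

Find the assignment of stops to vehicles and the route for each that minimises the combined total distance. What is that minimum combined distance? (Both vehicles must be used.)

Try each way of splitting the stops between the two vehicles (each non-empty) and, for each split, find the best tour for each vehicle:
  {Milton} + {Ridge, Upland, Ash, Fern}: 44 + 72 = 116
  {Ridge} + {Milton, Upland, Ash, Fern}: 32 + 75 = 107
  {Milton, Ridge} + {Upland, Ash, Fern}: 55 + 72 = 127
  {Upland} + {Milton, Ridge, Ash, Fern}: 66 + 75 = 141
  {Milton, Upland} + {Ridge, Ash, Fern}: 69 + 70 = 139
  {Ridge, Upland} + {Milton, Ash, Fern}: 72 + 75 = 147
  … (15 splits in total)
  {Ash} + {Milton, Ridge, Upland, Fern}: 22 + 75 = 97  ← best
Best: vehicle 1 Knoll → Ash → Knoll = 22; vehicle 2 Knoll → Milton → Upland → Fern → Ridge → Knoll = 75; combined 97.

Minimum combined distance: 97 m.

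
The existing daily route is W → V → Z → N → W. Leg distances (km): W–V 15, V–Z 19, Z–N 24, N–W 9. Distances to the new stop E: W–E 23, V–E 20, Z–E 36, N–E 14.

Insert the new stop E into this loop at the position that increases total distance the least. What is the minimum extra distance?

+26 km — insert E between Z and N.

Insertion cost between consecutive stops i–j is d(i,E) + d(E,j) − d(i,j):
  between W and V: 23 + 20 − 15 = 28
  between V and Z: 20 + 36 − 19 = 37
  between Z and N: 36 + 14 − 24 = 26
  between N and W: 14 + 23 − 9 = 28
Cheapest insertion is between Z and N, adding 26.
New total = 67 + 26 = 93.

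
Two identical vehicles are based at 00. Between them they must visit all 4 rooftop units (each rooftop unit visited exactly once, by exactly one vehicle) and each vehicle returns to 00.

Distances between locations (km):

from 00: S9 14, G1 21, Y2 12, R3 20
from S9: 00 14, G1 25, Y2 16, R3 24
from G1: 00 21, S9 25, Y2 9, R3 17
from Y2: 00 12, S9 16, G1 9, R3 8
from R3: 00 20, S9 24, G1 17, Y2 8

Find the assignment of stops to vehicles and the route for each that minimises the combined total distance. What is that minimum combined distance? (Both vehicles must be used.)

Check every non-empty split of the stops between the two vehicles; for each half take its own optimal tour:
  {S9} + {G1, Y2, R3}: 28 + 58 = 86
  {G1} + {S9, Y2, R3}: 42 + 58 = 100
  {S9, G1} + {Y2, R3}: 60 + 40 = 100
  {Y2} + {S9, G1, R3}: 24 + 76 = 100
  {S9, Y2} + {G1, R3}: 42 + 58 = 100
  {G1, Y2} + {S9, R3}: 42 + 58 = 100
  … (7 splits in total)
Best: vehicle 1 00 → S9 → 00 = 28; vehicle 2 00 → G1 → Y2 → R3 → 00 = 58; combined 86.

86 km — the smallest possible combined total.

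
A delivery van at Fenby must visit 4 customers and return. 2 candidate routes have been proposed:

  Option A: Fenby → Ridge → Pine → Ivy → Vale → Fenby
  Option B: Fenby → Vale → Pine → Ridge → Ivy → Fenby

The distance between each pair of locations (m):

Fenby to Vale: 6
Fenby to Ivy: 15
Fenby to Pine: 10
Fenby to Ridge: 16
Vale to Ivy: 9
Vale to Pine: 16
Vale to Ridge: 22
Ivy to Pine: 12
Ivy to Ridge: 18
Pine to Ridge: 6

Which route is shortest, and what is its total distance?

Option A: 16 + 6 + 12 + 9 + 6 = 49
Option B: 6 + 16 + 6 + 18 + 15 = 61

Shortest is Option A, total 49 m.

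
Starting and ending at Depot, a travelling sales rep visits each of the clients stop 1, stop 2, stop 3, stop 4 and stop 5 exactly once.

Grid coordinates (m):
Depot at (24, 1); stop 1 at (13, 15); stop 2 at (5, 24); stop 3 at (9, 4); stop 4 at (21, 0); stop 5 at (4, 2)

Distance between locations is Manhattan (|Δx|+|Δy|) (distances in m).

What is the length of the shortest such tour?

With 5 stops there are 5!/2 = 60 distinct round trips (a route and its reverse cost the same).
Depot→stop 1→stop 2→stop 3→stop 4→stop 5→Depot: 25+17+24+16+19+21 = 122
Depot→stop 1→stop 2→stop 3→stop 5→stop 4→Depot: 25+17+24+7+19+4 = 96
Depot→stop 1→stop 2→stop 4→stop 3→stop 5→Depot: 25+17+40+16+7+21 = 126
Depot→stop 1→stop 2→stop 4→stop 5→stop 3→Depot: 25+17+40+19+7+18 = 126
Depot→stop 1→stop 2→stop 5→stop 3→stop 4→Depot: 25+17+23+7+16+4 = 92
Depot→stop 1→stop 2→stop 5→stop 4→stop 3→Depot: 25+17+23+19+16+18 = 118
Depot→stop 1→stop 3→stop 2→stop 4→stop 5→Depot: 25+15+24+40+19+21 = 144
Depot→stop 1→stop 3→stop 2→stop 5→stop 4→Depot: 25+15+24+23+19+4 = 110
Depot→stop 1→stop 3→stop 4→stop 2→stop 5→Depot: 25+15+16+40+23+21 = 140
Depot→stop 1→stop 3→stop 4→stop 5→stop 2→Depot: 25+15+16+19+23+42 = 140
Depot→stop 1→stop 3→stop 5→stop 2→stop 4→Depot: 25+15+7+23+40+4 = 114
Depot→stop 1→stop 3→stop 5→stop 4→stop 2→Depot: 25+15+7+19+40+42 = 148
Depot→stop 1→stop 4→stop 2→stop 3→stop 5→Depot: 25+23+40+24+7+21 = 140
Depot→stop 1→stop 4→stop 2→stop 5→stop 3→Depot: 25+23+40+23+7+18 = 136
… (46 more)
The minimum is 92.
One optimal route: Depot → stop 1 → stop 2 → stop 5 → stop 3 → stop 4 → Depot (or its reverse).

Minimum total distance: 92 m.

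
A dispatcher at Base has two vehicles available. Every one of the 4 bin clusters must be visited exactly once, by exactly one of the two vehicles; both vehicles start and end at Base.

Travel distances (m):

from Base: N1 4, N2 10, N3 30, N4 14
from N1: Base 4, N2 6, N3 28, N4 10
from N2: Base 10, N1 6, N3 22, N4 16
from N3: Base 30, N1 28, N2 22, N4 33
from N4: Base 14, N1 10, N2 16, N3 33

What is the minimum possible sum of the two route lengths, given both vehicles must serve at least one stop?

There are 2^3 − 1 = 7 ways to divide the 4 stops into two non-empty groups. For each, the best each vehicle can do is its own shortest tour through its group:
  {N1} + {N2, N3, N4}: 8 + 79 = 87
  {N2} + {N1, N3, N4}: 20 + 77 = 97
  {N1, N2} + {N3, N4}: 20 + 77 = 97
  {N3} + {N1, N2, N4}: 60 + 40 = 100
  {N1, N3} + {N2, N4}: 62 + 40 = 102
  {N2, N3} + {N1, N4}: 62 + 28 = 90
  … (7 splits in total)
Best: vehicle 1 Base → N1 → Base = 8; vehicle 2 Base → N2 → N3 → N4 → Base = 79; combined 87.

Minimum combined distance: 87 m.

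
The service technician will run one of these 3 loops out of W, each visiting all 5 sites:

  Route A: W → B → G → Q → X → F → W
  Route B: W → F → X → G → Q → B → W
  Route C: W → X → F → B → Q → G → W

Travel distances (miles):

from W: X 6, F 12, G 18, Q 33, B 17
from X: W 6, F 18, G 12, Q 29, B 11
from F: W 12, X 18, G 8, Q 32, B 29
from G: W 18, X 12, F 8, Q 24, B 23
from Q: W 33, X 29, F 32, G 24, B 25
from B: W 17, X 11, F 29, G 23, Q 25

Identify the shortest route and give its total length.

Shortest is Route B, total 108 miles.

Route A: 17 + 23 + 24 + 29 + 18 + 12 = 123
Route B: 12 + 18 + 12 + 24 + 25 + 17 = 108
Route C: 6 + 18 + 29 + 25 + 24 + 18 = 120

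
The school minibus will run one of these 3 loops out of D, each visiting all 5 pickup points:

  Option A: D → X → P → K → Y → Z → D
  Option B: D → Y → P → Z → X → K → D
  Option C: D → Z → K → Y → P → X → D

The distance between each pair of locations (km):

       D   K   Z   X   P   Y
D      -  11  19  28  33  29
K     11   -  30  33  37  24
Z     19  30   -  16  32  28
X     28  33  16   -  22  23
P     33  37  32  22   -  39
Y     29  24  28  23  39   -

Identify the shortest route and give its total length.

Shortest is Option A, total 158 km.

Option A: 28 + 22 + 37 + 24 + 28 + 19 = 158
Option B: 29 + 39 + 32 + 16 + 33 + 11 = 160
Option C: 19 + 30 + 24 + 39 + 22 + 28 = 162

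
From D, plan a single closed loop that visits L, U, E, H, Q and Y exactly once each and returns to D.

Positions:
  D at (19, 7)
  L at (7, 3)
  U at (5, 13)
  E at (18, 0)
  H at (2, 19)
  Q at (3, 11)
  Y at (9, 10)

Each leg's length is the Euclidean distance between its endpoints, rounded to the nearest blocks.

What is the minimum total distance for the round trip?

Shortest round trip = 57 blocks.

D → L → U → E → H → Q → Y → D: 13+10+18+25+8+6+10 = 90
D → L → U → E → H → Y → Q → D: 13+10+18+25+11+6+16 = 99
D → L → U → E → Q → H → Y → D: 13+10+18+19+8+11+10 = 89
D → L → U → E → Q → Y → H → D: 13+10+18+19+6+11+21 = 98
D → L → U → E → Y → H → Q → D: 13+10+18+13+11+8+16 = 89
D → L → U → E → Y → Q → H → D: 13+10+18+13+6+8+21 = 89
D → L → U → H → E → Q → Y → D: 13+10+7+25+19+6+10 = 90
D → L → U → H → E → Y → Q → D: 13+10+7+25+13+6+16 = 90
… (352 more)
D → E → L → Q → H → U → Y → D: 7+11+9+8+7+5+10 = 57  ← best
The minimum is 57.
One optimal route: D → E → L → Q → H → U → Y → D (or its reverse).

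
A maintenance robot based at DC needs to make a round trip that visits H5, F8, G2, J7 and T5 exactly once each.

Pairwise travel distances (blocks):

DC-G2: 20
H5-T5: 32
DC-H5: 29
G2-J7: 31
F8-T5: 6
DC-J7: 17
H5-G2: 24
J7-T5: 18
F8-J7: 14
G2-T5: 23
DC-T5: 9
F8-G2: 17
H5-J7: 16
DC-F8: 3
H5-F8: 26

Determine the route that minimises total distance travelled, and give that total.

Shortest round trip = 87 blocks.

With 5 stops there are 5!/2 = 60 distinct round trips (a route and its reverse cost the same).
DC → H5 → F8 → G2 → J7 → T5 → DC: 29+26+17+31+18+9 = 130
DC → H5 → F8 → G2 → T5 → J7 → DC: 29+26+17+23+18+17 = 130
DC → H5 → F8 → J7 → G2 → T5 → DC: 29+26+14+31+23+9 = 132
DC → H5 → F8 → J7 → T5 → G2 → DC: 29+26+14+18+23+20 = 130
DC → H5 → F8 → T5 → G2 → J7 → DC: 29+26+6+23+31+17 = 132
DC → H5 → F8 → T5 → J7 → G2 → DC: 29+26+6+18+31+20 = 130
DC → H5 → G2 → F8 → J7 → T5 → DC: 29+24+17+14+18+9 = 111
DC → H5 → G2 → F8 → T5 → J7 → DC: 29+24+17+6+18+17 = 111
DC → H5 → G2 → J7 → F8 → T5 → DC: 29+24+31+14+6+9 = 113
DC → H5 → G2 → J7 → T5 → F8 → DC: 29+24+31+18+6+3 = 111
DC → H5 → G2 → T5 → F8 → J7 → DC: 29+24+23+6+14+17 = 113
DC → H5 → G2 → T5 → J7 → F8 → DC: 29+24+23+18+14+3 = 111
DC → H5 → J7 → F8 → G2 → T5 → DC: 29+16+14+17+23+9 = 108
DC → H5 → J7 → F8 → T5 → G2 → DC: 29+16+14+6+23+20 = 108
… (46 more)
DC → F8 → G2 → H5 → J7 → T5 → DC: 3+17+24+16+18+9 = 87  ← best
The minimum is 87.
One optimal route: DC → F8 → G2 → H5 → J7 → T5 → DC (or its reverse).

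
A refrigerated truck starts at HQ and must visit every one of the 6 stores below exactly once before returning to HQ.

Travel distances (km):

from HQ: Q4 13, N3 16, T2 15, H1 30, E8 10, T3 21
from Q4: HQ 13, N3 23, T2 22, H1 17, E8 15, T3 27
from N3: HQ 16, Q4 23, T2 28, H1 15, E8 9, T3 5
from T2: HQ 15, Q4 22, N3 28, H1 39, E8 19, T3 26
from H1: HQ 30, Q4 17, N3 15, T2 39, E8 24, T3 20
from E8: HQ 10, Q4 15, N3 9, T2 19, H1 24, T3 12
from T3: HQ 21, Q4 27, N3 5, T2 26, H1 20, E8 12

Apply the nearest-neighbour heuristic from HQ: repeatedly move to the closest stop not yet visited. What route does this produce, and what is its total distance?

98 km along HQ → E8 → N3 → T3 → H1 → Q4 → T2 → HQ.

From HQ: distances to unvisited — E8=10, Q4=13, T2=15, N3=16, T3=21, H1=30. Nearest is E8 (10).
From E8: distances to unvisited — N3=9, T3=12, Q4=15, T2=19, H1=24. Nearest is N3 (9).
From N3: distances to unvisited — T3=5, H1=15, Q4=23, T2=28. Nearest is T3 (5).
From T3: distances to unvisited — H1=20, T2=26, Q4=27. Nearest is H1 (20).
From H1: distances to unvisited — Q4=17, T2=39. Nearest is Q4 (17).
From Q4: distances to unvisited — T2=22. Nearest is T2 (22).
Return T2→HQ: 15.
Total = 10 + 9 + 5 + 20 + 17 + 22 + 15 = 98.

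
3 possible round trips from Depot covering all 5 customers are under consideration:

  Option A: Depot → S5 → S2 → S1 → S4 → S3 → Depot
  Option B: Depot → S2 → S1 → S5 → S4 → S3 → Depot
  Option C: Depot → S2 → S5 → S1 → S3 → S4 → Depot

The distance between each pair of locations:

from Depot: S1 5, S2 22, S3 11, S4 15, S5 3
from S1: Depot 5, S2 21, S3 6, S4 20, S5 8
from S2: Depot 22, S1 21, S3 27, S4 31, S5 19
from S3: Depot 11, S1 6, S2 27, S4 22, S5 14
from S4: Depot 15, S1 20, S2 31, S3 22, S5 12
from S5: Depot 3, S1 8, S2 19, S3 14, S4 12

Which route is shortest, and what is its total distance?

Option A: 3 + 19 + 21 + 20 + 22 + 11 = 96
Option B: 22 + 21 + 8 + 12 + 22 + 11 = 96
Option C: 22 + 19 + 8 + 6 + 22 + 15 = 92

Shortest is Option C, total 92.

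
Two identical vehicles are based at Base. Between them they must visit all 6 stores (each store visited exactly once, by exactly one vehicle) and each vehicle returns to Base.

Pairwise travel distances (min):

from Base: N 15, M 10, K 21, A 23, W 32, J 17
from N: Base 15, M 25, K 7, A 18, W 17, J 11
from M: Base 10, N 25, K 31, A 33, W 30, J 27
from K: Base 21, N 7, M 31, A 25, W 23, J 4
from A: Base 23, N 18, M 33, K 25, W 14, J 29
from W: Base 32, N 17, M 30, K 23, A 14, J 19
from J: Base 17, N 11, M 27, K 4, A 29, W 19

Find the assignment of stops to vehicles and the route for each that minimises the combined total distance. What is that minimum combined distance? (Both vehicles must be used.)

Check every non-empty split of the stops between the two vehicles; for each half take its own optimal tour:
  {N} + {M, K, A, W, J}: 30 + 100 = 130
  {M} + {N, K, A, W, J}: 20 + 82 = 102
  {N, M} + {K, A, W, J}: 50 + 81 = 131
  {K} + {N, M, A, W, J}: 42 + 100 = 142
  {N, K} + {M, A, W, J}: 43 + 93 = 136
  {M, K} + {N, A, W, J}: 62 + 82 = 144
  … (31 splits in total)
Best: vehicle 1 Base → M → Base = 20; vehicle 2 Base → N → K → J → W → A → Base = 82; combined 102.

Minimum combined distance: 102 min.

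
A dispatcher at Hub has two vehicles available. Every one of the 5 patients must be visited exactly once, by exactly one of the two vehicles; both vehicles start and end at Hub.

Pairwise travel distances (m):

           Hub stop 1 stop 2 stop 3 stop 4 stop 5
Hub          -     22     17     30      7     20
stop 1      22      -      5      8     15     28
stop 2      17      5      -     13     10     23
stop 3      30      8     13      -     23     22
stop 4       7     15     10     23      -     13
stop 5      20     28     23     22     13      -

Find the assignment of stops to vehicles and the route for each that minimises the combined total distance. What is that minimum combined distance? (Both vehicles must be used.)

86 m — the smallest possible combined total.

Try each way of splitting the stops between the two vehicles (each non-empty) and, for each split, find the best tour for each vehicle:
  {stop 1} + {stop 2, stop 3, stop 4, stop 5}: 44 + 72 = 116
  {stop 2} + {stop 1, stop 3, stop 4, stop 5}: 34 + 72 = 106
  {stop 1, stop 2} + {stop 3, stop 4, stop 5}: 44 + 72 = 116
  {stop 3} + {stop 1, stop 2, stop 4, stop 5}: 60 + 70 = 130
  {stop 1, stop 3} + {stop 2, stop 4, stop 5}: 60 + 60 = 120
  {stop 2, stop 3} + {stop 1, stop 4, stop 5}: 60 + 70 = 130
  … (15 splits in total)
  {stop 4} + {stop 1, stop 2, stop 3, stop 5}: 14 + 72 = 86  ← best
Best: vehicle 1 Hub → stop 4 → Hub = 14; vehicle 2 Hub → stop 2 → stop 1 → stop 3 → stop 5 → Hub = 72; combined 86.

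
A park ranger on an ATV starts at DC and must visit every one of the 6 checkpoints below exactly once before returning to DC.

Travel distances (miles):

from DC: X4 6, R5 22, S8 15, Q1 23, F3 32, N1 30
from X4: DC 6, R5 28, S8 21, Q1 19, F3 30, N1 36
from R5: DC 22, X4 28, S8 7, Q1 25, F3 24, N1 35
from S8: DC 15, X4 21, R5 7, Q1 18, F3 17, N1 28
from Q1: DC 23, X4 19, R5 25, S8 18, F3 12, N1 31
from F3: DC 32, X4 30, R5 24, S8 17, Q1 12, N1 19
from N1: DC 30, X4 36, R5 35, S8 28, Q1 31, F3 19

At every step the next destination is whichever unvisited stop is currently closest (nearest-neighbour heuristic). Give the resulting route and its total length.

126 miles along DC → X4 → Q1 → F3 → S8 → R5 → N1 → DC.

DC → [X4:6 / S8:15 / R5:22 / Q1:23 / N1:30 / F3:32] → X4 (6)
X4 → [Q1:19 / S8:21 / R5:28 / F3:30 / N1:36] → Q1 (19)
Q1 → [F3:12 / S8:18 / R5:25 / N1:31] → F3 (12)
F3 → [S8:17 / N1:19 / R5:24] → S8 (17)
S8 → [R5:7 / N1:28] → R5 (7)
R5 → [N1:35] → N1 (35)
Return N1→DC: 30.
Total = 6 + 19 + 12 + 17 + 7 + 35 + 30 = 126.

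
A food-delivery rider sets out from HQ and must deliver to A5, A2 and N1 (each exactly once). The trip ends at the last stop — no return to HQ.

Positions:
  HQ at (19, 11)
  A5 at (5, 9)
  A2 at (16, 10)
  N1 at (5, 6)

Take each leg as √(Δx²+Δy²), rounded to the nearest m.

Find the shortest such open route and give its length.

There are 3! = 6 possible orderings.
HQ → A5 → A2 → N1: 14+11+12 = 37
HQ → A5 → N1 → A2: 14+3+12 = 29
HQ → A2 → A5 → N1: 3+11+3 = 17
HQ → A2 → N1 → A5: 3+12+3 = 18
HQ → N1 → A5 → A2: 15+3+11 = 29
HQ → N1 → A2 → A5: 15+12+11 = 38
The minimum is 17.
One shortest path: HQ → A2 → A5 → N1.

Shortest open route: 17 m.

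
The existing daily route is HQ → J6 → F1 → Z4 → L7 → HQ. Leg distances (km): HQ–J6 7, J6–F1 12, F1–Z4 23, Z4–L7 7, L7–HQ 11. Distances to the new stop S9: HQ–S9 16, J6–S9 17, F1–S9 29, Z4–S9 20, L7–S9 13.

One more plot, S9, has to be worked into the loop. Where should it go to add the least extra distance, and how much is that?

Insertion cost between consecutive stops i–j is d(i,S9) + d(S9,j) − d(i,j):
  between HQ and J6: 16 + 17 − 7 = 26
  between J6 and F1: 17 + 29 − 12 = 34
  between F1 and Z4: 29 + 20 − 23 = 26
  between Z4 and L7: 20 + 13 − 7 = 26
  between L7 and HQ: 13 + 16 − 11 = 18
Cheapest insertion is between L7 and HQ, adding 18.
New total = 60 + 18 = 78.

Minimum extra distance: 18 km, inserting S9 between L7 and HQ.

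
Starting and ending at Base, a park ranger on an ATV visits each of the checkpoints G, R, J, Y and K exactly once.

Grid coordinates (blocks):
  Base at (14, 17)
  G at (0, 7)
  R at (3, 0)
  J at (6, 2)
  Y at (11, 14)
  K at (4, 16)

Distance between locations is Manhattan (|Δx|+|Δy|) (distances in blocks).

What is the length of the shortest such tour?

62 blocks — the shortest possible round trip.

Base-G-R-J-Y-K-Base: 24+10+5+17+9+11 = 76
Base-G-R-J-K-Y-Base: 24+10+5+16+9+6 = 70
Base-G-R-Y-J-K-Base: 24+10+22+17+16+11 = 100
Base-G-R-Y-K-J-Base: 24+10+22+9+16+23 = 104
Base-G-R-K-J-Y-Base: 24+10+17+16+17+6 = 90
Base-G-R-K-Y-J-Base: 24+10+17+9+17+23 = 100
Base-G-J-R-Y-K-Base: 24+11+5+22+9+11 = 82
Base-G-J-R-K-Y-Base: 24+11+5+17+9+6 = 72
Base-G-J-Y-R-K-Base: 24+11+17+22+17+11 = 102
Base-G-J-Y-K-R-Base: 24+11+17+9+17+28 = 106
Base-G-J-K-R-Y-Base: 24+11+16+17+22+6 = 96
Base-G-J-K-Y-R-Base: 24+11+16+9+22+28 = 110
Base-G-Y-R-J-K-Base: 24+18+22+5+16+11 = 96
Base-G-Y-R-K-J-Base: 24+18+22+17+16+23 = 120
… (46 more)
Base-Y-J-R-G-K-Base: 6+17+5+10+13+11 = 62  ← best
The minimum is 62.
One optimal route: Base → Y → J → R → G → K → Base (or its reverse).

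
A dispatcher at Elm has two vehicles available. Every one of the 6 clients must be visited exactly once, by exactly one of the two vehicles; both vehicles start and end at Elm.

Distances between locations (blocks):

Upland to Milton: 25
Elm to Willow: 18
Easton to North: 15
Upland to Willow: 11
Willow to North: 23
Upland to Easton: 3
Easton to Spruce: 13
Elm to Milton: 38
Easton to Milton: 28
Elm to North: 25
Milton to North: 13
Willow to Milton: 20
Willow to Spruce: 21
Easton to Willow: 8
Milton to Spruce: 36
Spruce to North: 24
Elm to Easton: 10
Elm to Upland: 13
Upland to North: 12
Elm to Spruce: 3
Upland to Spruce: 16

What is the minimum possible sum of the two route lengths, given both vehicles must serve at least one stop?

There are 2^5 − 1 = 31 ways to divide the 6 stops into two non-empty groups. For each, the best each vehicle can do is its own shortest tour through its group:
  {Upland} + {Easton, Willow, Milton, Spruce, North}: 26 + 78 = 104
  {Easton} + {Upland, Willow, Milton, Spruce, North}: 20 + 82 = 102
  {Upland, Easton} + {Willow, Milton, Spruce, North}: 26 + 78 = 104
  {Willow} + {Upland, Easton, Milton, Spruce, North}: 36 + 77 = 113
  {Upland, Willow} + {Easton, Milton, Spruce, North}: 42 + 77 = 119
  {Easton, Willow} + {Upland, Milton, Spruce, North}: 36 + 77 = 113
  … (31 splits in total)
  {Spruce} + {Upland, Easton, Willow, Milton, North}: 6 + 76 = 82  ← best
Best: vehicle 1 Elm → Spruce → Elm = 6; vehicle 2 Elm → Upland → North → Milton → Willow → Easton → Elm = 76; combined 82.

82 blocks — the smallest possible combined total.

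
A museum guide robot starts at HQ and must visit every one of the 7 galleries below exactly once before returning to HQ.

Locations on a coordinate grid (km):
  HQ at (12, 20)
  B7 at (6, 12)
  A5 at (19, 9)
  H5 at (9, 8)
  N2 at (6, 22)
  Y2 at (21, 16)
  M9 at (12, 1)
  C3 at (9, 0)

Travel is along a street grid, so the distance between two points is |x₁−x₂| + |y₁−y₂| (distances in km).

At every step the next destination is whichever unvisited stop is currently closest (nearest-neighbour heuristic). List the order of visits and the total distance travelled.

Nearest-neighbour total = 74 km; route HQ → N2 → B7 → H5 → C3 → M9 → A5 → Y2 → HQ.

From HQ: distances to unvisited — N2=8, Y2=13, B7=14, H5=15, A5=18, M9=19, C3=23. Nearest is N2 (8).
From N2: distances to unvisited — B7=10, H5=17, Y2=21, C3=25, A5=26, M9=27. Nearest is B7 (10).
From B7: distances to unvisited — H5=7, C3=15, A5=16, M9=17, Y2=19. Nearest is H5 (7).
From H5: distances to unvisited — C3=8, M9=10, A5=11, Y2=20. Nearest is C3 (8).
From C3: distances to unvisited — M9=4, A5=19, Y2=28. Nearest is M9 (4).
From M9: distances to unvisited — A5=15, Y2=24. Nearest is A5 (15).
From A5: distances to unvisited — Y2=9. Nearest is Y2 (9).
Return Y2→HQ: 13.
Total = 8 + 10 + 7 + 8 + 4 + 15 + 9 + 13 = 74.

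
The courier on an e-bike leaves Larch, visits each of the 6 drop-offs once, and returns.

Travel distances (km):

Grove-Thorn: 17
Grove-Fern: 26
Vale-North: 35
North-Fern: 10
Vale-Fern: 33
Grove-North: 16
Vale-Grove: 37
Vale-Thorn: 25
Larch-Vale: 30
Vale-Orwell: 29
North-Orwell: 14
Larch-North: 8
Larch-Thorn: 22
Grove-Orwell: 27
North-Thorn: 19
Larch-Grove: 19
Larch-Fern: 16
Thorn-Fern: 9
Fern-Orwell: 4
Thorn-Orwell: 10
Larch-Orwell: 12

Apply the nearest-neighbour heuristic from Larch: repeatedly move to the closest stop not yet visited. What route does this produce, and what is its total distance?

Total distance 116 km via the nearest-neighbour route Larch → North → Fern → Orwell → Thorn → Grove → Vale → Larch.

At Larch the remaining stops are North 8, Orwell 12, Fern 16, Grove 19, Thorn 22, Vale 30; go to North.
At North the remaining stops are Fern 10, Orwell 14, Grove 16, Thorn 19, Vale 35; go to Fern.
At Fern the remaining stops are Orwell 4, Thorn 9, Grove 26, Vale 33; go to Orwell.
At Orwell the remaining stops are Thorn 10, Grove 27, Vale 29; go to Thorn.
At Thorn the remaining stops are Grove 17, Vale 25; go to Grove.
At Grove the remaining stops are Vale 37; go to Vale.
Return Vale→Larch: 30.
Total = 8 + 10 + 4 + 10 + 17 + 37 + 30 = 116.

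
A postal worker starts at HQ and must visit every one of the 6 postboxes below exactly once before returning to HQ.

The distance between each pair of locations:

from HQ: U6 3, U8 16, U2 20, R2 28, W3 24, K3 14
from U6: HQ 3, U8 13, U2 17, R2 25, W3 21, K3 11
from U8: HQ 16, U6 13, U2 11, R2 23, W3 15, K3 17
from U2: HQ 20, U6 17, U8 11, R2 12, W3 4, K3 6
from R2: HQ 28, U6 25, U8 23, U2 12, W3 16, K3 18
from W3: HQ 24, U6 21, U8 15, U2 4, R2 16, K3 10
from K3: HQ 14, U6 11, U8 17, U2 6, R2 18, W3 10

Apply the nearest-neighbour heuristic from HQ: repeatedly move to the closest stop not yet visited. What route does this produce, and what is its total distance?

Total distance 90 via the nearest-neighbour route HQ → U6 → K3 → U2 → W3 → U8 → R2 → HQ.

At HQ the remaining stops are U6 3, K3 14, U8 16, U2 20, W3 24, R2 28; go to U6.
At U6 the remaining stops are K3 11, U8 13, U2 17, W3 21, R2 25; go to K3.
At K3 the remaining stops are U2 6, W3 10, U8 17, R2 18; go to U2.
At U2 the remaining stops are W3 4, U8 11, R2 12; go to W3.
At W3 the remaining stops are U8 15, R2 16; go to U8.
At U8 the remaining stops are R2 23; go to R2.
Return R2→HQ: 28.
Total = 3 + 11 + 6 + 4 + 15 + 23 + 28 = 90.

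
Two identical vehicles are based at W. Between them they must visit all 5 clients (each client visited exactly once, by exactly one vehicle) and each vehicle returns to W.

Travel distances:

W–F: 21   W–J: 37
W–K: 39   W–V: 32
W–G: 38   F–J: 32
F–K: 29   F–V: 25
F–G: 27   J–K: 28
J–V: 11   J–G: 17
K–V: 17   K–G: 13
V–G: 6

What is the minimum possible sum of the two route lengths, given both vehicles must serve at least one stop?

Minimum combined distance: 148.

There are 2^4 − 1 = 15 ways to divide the 5 stops into two non-empty groups. For each, the best each vehicle can do is its own shortest tour through its group:
  {F} + {J, K, V, G}: 42 + 106 = 148
  {J} + {F, K, V, G}: 74 + 101 = 175
  {F, J} + {K, V, G}: 90 + 90 = 180
  {K} + {F, J, V, G}: 78 + 102 = 180
  {F, K} + {J, V, G}: 89 + 92 = 181
  {J, K} + {F, V, G}: 104 + 86 = 190
  … (15 splits in total)
Best: vehicle 1 W → F → W = 42; vehicle 2 W → J → V → G → K → W = 106; combined 148.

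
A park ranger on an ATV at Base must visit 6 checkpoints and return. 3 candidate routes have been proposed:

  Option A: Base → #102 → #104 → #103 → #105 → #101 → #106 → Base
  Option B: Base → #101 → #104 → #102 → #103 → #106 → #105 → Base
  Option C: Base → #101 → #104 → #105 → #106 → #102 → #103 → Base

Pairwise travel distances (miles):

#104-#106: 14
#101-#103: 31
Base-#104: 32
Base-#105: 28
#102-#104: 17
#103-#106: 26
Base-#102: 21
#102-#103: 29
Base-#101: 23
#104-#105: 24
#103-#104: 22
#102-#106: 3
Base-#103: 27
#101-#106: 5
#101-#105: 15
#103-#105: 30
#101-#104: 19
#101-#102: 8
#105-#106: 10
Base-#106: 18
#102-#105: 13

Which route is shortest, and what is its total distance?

Shortest is Option A, total 128 miles.

Option A: 21 + 17 + 22 + 30 + 15 + 5 + 18 = 128
Option B: 23 + 19 + 17 + 29 + 26 + 10 + 28 = 152
Option C: 23 + 19 + 24 + 10 + 3 + 29 + 27 = 135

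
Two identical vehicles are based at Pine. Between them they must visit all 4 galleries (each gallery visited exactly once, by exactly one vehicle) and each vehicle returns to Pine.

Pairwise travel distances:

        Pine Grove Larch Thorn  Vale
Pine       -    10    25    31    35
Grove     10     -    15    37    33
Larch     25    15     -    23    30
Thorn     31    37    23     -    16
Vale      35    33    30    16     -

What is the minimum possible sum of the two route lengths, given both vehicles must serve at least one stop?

119 — the smallest possible combined total.

Try each way of splitting the stops between the two vehicles (each non-empty) and, for each split, find the best tour for each vehicle:
  {Grove} + {Larch, Thorn, Vale}: 20 + 99 = 119
  {Larch} + {Grove, Thorn, Vale}: 50 + 90 = 140
  {Grove, Larch} + {Thorn, Vale}: 50 + 82 = 132
  {Thorn} + {Grove, Larch, Vale}: 62 + 90 = 152
  {Grove, Thorn} + {Larch, Vale}: 78 + 90 = 168
  {Larch, Thorn} + {Grove, Vale}: 79 + 78 = 157
  … (7 splits in total)
Best: vehicle 1 Pine → Grove → Pine = 20; vehicle 2 Pine → Larch → Thorn → Vale → Pine = 99; combined 119.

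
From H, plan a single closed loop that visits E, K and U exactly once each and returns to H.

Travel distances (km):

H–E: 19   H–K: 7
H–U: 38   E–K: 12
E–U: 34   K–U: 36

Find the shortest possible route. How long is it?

Shortest round trip = 91 km.

With 3 stops there are 3!/2 = 3 distinct round trips (a route and its reverse cost the same).
H-E-K-U-H: 19+12+36+38 = 105
H-E-U-K-H: 19+34+36+7 = 96
H-K-E-U-H: 7+12+34+38 = 91
The minimum is 91.
One optimal route: H → K → E → U → H (or its reverse).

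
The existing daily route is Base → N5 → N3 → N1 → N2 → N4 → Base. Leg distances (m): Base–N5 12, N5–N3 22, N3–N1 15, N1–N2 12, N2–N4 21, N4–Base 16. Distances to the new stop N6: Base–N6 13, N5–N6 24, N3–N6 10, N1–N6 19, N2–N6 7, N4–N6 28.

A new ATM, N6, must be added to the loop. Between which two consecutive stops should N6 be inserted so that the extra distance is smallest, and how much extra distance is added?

Insertion cost between consecutive stops i–j is d(i,N6) + d(N6,j) − d(i,j):
  between Base and N5: 13 + 24 − 12 = 25
  between N5 and N3: 24 + 10 − 22 = 12
  between N3 and N1: 10 + 19 − 15 = 14
  between N1 and N2: 19 + 7 − 12 = 14
  between N2 and N4: 7 + 28 − 21 = 14
  between N4 and Base: 28 + 13 − 16 = 25
Cheapest insertion is between N5 and N3, adding 12.
New total = 98 + 12 = 110.

Adding 12 m by placing N6 on the N5–N3 leg.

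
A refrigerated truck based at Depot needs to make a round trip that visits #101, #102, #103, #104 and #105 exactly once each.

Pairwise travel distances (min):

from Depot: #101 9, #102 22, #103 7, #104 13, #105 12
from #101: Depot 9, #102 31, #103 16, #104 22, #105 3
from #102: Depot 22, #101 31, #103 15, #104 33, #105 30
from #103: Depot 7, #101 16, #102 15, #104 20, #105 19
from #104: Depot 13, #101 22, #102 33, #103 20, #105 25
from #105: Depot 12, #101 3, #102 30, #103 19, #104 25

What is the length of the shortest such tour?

Shortest round trip = 90 min.

With 5 stops there are 5!/2 = 60 distinct round trips (a route and its reverse cost the same).
Depot - #101 - #102 - #103 - #104 - #105 - Depot: 9+31+15+20+25+12 = 112
Depot - #101 - #102 - #103 - #105 - #104 - Depot: 9+31+15+19+25+13 = 112
Depot - #101 - #102 - #104 - #103 - #105 - Depot: 9+31+33+20+19+12 = 124
Depot - #101 - #102 - #104 - #105 - #103 - Depot: 9+31+33+25+19+7 = 124
Depot - #101 - #102 - #105 - #103 - #104 - Depot: 9+31+30+19+20+13 = 122
Depot - #101 - #102 - #105 - #104 - #103 - Depot: 9+31+30+25+20+7 = 122
Depot - #101 - #103 - #102 - #104 - #105 - Depot: 9+16+15+33+25+12 = 110
Depot - #101 - #103 - #102 - #105 - #104 - Depot: 9+16+15+30+25+13 = 108
Depot - #101 - #103 - #104 - #102 - #105 - Depot: 9+16+20+33+30+12 = 120
Depot - #101 - #103 - #104 - #105 - #102 - Depot: 9+16+20+25+30+22 = 122
Depot - #101 - #103 - #105 - #102 - #104 - Depot: 9+16+19+30+33+13 = 120
Depot - #101 - #103 - #105 - #104 - #102 - Depot: 9+16+19+25+33+22 = 124
Depot - #101 - #104 - #102 - #103 - #105 - Depot: 9+22+33+15+19+12 = 110
Depot - #101 - #104 - #102 - #105 - #103 - Depot: 9+22+33+30+19+7 = 120
… (46 more)
Depot - #101 - #105 - #102 - #103 - #104 - Depot: 9+3+30+15+20+13 = 90  ← best
The minimum is 90.
One optimal route: Depot → #101 → #105 → #102 → #103 → #104 → Depot (or its reverse).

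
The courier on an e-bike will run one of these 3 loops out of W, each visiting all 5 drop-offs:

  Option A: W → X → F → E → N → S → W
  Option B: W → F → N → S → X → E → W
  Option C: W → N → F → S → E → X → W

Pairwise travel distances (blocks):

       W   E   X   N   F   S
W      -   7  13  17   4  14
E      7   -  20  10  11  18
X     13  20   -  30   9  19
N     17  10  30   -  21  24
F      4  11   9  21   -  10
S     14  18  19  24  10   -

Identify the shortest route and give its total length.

Option A: 13 + 9 + 11 + 10 + 24 + 14 = 81
Option B: 4 + 21 + 24 + 19 + 20 + 7 = 95
Option C: 17 + 21 + 10 + 18 + 20 + 13 = 99

81 blocks — Option A is the shortest.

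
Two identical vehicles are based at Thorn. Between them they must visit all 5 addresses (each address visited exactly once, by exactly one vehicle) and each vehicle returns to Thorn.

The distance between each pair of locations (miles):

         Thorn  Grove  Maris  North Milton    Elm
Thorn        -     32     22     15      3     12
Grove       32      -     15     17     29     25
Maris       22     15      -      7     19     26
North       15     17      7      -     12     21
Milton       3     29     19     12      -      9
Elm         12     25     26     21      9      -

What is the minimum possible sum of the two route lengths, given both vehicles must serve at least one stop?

Check every non-empty split of the stops between the two vehicles; for each half take its own optimal tour:
  {Grove} + {Maris, North, Milton, Elm}: 64 + 60 = 124
  {Maris} + {Grove, North, Milton, Elm}: 44 + 69 = 113
  {Grove, Maris} + {North, Milton, Elm}: 69 + 48 = 117
  {North} + {Grove, Maris, Milton, Elm}: 30 + 74 = 104
  {Grove, North} + {Maris, Milton, Elm}: 64 + 60 = 124
  {Maris, North} + {Grove, Milton, Elm}: 44 + 69 = 113
  … (15 splits in total)
  {Milton} + {Grove, Maris, North, Elm}: 6 + 74 = 80  ← best
Best: vehicle 1 Thorn → Milton → Thorn = 6; vehicle 2 Thorn → North → Maris → Grove → Elm → Thorn = 74; combined 80.

Minimum combined distance: 80 miles.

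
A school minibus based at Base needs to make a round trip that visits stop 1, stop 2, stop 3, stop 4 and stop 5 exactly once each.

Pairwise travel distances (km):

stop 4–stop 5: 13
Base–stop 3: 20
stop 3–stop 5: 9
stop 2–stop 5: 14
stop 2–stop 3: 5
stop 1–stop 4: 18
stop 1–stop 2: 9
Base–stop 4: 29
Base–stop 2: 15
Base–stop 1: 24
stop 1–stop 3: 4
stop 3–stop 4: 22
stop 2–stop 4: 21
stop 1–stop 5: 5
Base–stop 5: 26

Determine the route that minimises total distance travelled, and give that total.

There are 60 distinct closed tours to check (reversals are equivalent).
Base → stop 1 → stop 2 → stop 3 → stop 4 → stop 5 → Base: 24+9+5+22+13+26 = 99
Base → stop 1 → stop 2 → stop 3 → stop 5 → stop 4 → Base: 24+9+5+9+13+29 = 89
Base → stop 1 → stop 2 → stop 4 → stop 3 → stop 5 → Base: 24+9+21+22+9+26 = 111
Base → stop 1 → stop 2 → stop 4 → stop 5 → stop 3 → Base: 24+9+21+13+9+20 = 96
Base → stop 1 → stop 2 → stop 5 → stop 3 → stop 4 → Base: 24+9+14+9+22+29 = 107
Base → stop 1 → stop 2 → stop 5 → stop 4 → stop 3 → Base: 24+9+14+13+22+20 = 102
Base → stop 1 → stop 3 → stop 2 → stop 4 → stop 5 → Base: 24+4+5+21+13+26 = 93
Base → stop 1 → stop 3 → stop 2 → stop 5 → stop 4 → Base: 24+4+5+14+13+29 = 89
Base → stop 1 → stop 3 → stop 4 → stop 2 → stop 5 → Base: 24+4+22+21+14+26 = 111
Base → stop 1 → stop 3 → stop 4 → stop 5 → stop 2 → Base: 24+4+22+13+14+15 = 92
Base → stop 1 → stop 3 → stop 5 → stop 2 → stop 4 → Base: 24+4+9+14+21+29 = 101
Base → stop 1 → stop 3 → stop 5 → stop 4 → stop 2 → Base: 24+4+9+13+21+15 = 86
Base → stop 1 → stop 4 → stop 2 → stop 3 → stop 5 → Base: 24+18+21+5+9+26 = 103
Base → stop 1 → stop 4 → stop 2 → stop 5 → stop 3 → Base: 24+18+21+14+9+20 = 106
… (46 more)
Base → stop 2 → stop 3 → stop 1 → stop 5 → stop 4 → Base: 15+5+4+5+13+29 = 71  ← best
The minimum is 71.
One optimal route: Base → stop 2 → stop 3 → stop 1 → stop 5 → stop 4 → Base (or its reverse).

Minimum total distance: 71 km.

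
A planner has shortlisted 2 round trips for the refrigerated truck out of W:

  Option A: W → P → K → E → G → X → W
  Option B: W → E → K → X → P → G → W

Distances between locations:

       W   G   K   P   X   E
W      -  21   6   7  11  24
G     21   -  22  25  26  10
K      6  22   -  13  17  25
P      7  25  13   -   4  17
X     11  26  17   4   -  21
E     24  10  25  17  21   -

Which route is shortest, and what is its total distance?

Option A: 7 + 13 + 25 + 10 + 26 + 11 = 92
Option B: 24 + 25 + 17 + 4 + 25 + 21 = 116

92 — Option A is the shortest.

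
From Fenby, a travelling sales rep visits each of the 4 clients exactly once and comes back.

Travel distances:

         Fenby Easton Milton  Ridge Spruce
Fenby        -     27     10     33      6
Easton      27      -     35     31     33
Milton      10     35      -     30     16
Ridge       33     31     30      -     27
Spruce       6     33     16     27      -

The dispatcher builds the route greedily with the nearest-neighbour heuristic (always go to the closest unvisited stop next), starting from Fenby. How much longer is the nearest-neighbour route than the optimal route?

The nearest-neighbour route is 1 longer than optimal.

Fenby: Spruce=6, Milton=10, Easton=27, Ridge=33 ⇒ Spruce
Spruce: Milton=16, Ridge=27, Easton=33 ⇒ Milton
Milton: Ridge=30, Easton=35 ⇒ Ridge
Ridge: Easton=31 ⇒ Easton
NN route Fenby → Spruce → Milton → Ridge → Easton → Fenby costs 110.
Optimal: Fenby → Milton → Easton → Ridge → Spruce → Fenby costs 109 (by enumerating all 12 distinct tours).
Excess = 110 − 109 = 1.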